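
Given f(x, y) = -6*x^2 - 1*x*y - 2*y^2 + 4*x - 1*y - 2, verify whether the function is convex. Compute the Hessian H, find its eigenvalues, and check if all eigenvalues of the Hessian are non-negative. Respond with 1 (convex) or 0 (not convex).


The Hessian of f(x,y) = -6*x^2 - 1*x*y - 2*y^2 + 4*x - 1*y - 2 is:
H = [[-12, -1], [-1, -4]]
Trace = -12 - 4 = -16
Determinant = -12*-4 - (-1)^2 = 47
Discriminant = (-16)^2 - 4*47 = 68.0
Eigenvalues: lambda_1 = -12.1231, lambda_2 = -3.8769
The function is not convex.

0


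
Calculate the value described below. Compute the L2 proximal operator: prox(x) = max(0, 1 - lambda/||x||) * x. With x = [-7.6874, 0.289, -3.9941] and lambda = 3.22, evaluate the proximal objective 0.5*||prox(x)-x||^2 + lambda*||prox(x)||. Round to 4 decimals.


Step 1: Compute ||x||.
||x|| = 8.6679
Step 2: Compute scaling factor.
scale = max(0, 1 - 3.22/8.6679) = 0.6285
Step 3: prox(x) = [-4.8316, 0.1816, -2.5103]
||prox(x)|| = 5.4479
Step 4: Proximal objective.
0.5*||prox-x||^2 = 5.1842
lambda*||prox|| = 17.5422
Total = 22.7264


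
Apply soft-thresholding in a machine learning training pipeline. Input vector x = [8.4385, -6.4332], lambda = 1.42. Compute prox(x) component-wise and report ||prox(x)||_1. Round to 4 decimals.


Soft-thresholding with lambda = 1.42:
prox(8.4385) = sign(8.4385)*max(|8.4385| - 1.42, 0) = 7.0185
prox(-6.4332) = sign(-6.4332)*max(|-6.4332| - 1.42, 0) = -5.0132
prox(x) = [7.0185, -5.0132]
||prox(x)||_1 = 7.0185 + 5.0132 = 12.0317


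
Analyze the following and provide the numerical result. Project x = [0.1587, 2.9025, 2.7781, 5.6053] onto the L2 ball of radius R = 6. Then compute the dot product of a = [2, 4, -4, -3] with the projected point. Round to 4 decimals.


Step 1: Compute ||x|| (intermediates to 6 decimals).
||x|| = sqrt(0.1587^2 + 2.9025^2 + 2.7781^2 + 5.6053^2) = 6.898327
Step 2: Project.
Since ||x|| > R, scale = R/||x|| = 6/6.898327 = 0.869776, proj(x) = scale * x
proj(x) = [0.138033, 2.524525, 2.416325, 4.875355]
Step 3: Dot product.
a^T * proj(x) = 2*0.138033 + 4*2.524525 - 4*2.416325 - 3*4.875355 = -13.9172


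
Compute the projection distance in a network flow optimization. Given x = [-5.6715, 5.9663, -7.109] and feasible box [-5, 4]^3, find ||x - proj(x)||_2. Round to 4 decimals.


Project each component onto [-5, 4].
clip(-5.6715) = -5.0, clip(5.9663) = 4.0, clip(-7.109) = -5.0
Projection = [-5.0, 4.0, -5.0]
Squared diffs: [0.4509, 3.8663, 4.4479]
Distance = sqrt(8.7651) = 2.9606


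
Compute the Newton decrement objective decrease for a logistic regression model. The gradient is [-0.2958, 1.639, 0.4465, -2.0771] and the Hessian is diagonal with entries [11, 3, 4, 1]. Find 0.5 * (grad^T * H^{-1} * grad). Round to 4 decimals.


Step 1: H is diagonal, so H^(-1) * g = [-0.0269, 0.5463, 0.1116, -2.0771].
Step 2: g^T H^(-1) g = sum_i g_i^2 / H_ii
  = (-0.2958)^2/11 + (1.639)^2/3 + (0.4465)^2/4 + (-2.0771)^2/1
  = 0.008 + 0.8954 + 0.0498 + 4.3143 = 5.2676
Step 3: Objective decrease = 0.5 * g^T H^(-1) g = 2.6338


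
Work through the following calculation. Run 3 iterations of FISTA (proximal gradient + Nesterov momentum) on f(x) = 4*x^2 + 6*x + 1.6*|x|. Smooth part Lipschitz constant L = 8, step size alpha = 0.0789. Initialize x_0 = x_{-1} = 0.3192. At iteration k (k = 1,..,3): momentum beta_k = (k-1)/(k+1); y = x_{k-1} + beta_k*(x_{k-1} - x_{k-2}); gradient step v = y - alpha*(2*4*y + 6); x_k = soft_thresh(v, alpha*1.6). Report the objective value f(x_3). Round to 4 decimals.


FISTA on f(x) = 4*x^2 + 6*x + 1.6*|x|
L = 8, alpha = 0.0789
Iteration 1: beta = 0.0, y = 0.3192 + 0.0*(0.3192 - 0.3192) = 0.3192
  grad(y) = 8.5536, v = y - alpha*grad = -0.3557
  prox(v) = soft_thresh(-0.3557, 0.1262) = -0.2294
Iteration 2: beta = 0.3333, y = -0.2294 + 0.3333*(-0.2294 - 0.3192) = -0.4123
  grad(y) = 2.7015, v = y - alpha*grad = -0.6255
  prox(v) = soft_thresh(-0.6255, 0.1262) = -0.4992
Iteration 3: beta = 0.5, y = -0.4992 + 0.5*(-0.4992 + 0.2294) = -0.6341
  grad(y) = 0.9271, v = y - alpha*grad = -0.7073
  prox(v) = soft_thresh(-0.7073, 0.1262) = -0.581
f(x_3) = 4*(-0.581)^2 + 6*(-0.581) + 1.6*|-0.581| = -1.2062


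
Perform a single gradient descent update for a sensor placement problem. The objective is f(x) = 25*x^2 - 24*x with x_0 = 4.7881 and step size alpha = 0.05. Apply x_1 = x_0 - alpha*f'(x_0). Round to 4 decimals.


We compute the gradient at x_0 and apply the update.
f'(x) = 50*x - 24
f'(4.7881) = 50*4.7881 - 24 = 215.405
x_1 = 4.7881 - 0.05*215.405 = -5.9822


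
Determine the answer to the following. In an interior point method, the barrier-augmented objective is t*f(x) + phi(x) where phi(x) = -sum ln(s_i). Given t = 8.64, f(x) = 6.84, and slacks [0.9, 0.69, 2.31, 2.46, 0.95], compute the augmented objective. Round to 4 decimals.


Step 1: Compute log-barrier.
ln values: [-0.1054, -0.3711, 0.8372, 0.9002, -0.0513]
phi = -(-0.1054 - 0.3711 + 0.8372 + 0.9002 - 0.0513) = -1.2097
Step 2: Compute augmented objective.
t*f(x) = 8.64*6.84 = 59.0976
Total = 59.0976 - 1.2097 = 57.8879


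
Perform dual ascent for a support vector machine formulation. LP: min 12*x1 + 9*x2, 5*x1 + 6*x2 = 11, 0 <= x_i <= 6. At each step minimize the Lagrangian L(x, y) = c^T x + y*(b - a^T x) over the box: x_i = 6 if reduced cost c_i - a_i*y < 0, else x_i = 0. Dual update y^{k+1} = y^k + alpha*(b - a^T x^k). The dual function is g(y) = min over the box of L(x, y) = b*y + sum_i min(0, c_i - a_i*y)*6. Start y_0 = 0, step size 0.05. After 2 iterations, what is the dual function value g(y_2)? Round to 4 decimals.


Dual ascent for LP: min 12*x1 + 9*x2, 5*x1 + 6*x2 = 11, 0 <= x_i <= 6
Step 1: y^k = 0.0, reduced costs: (12.0, 9.0)
  x^k = (0.0, 0.0), subgradient = b - a^T x = 11.0
  y^{k+1} = 0.0 + 0.05*11.0 = 0.55
Step 2: y^k = 0.55, reduced costs: (9.25, 5.7)
  x^k = (0.0, 0.0), subgradient = b - a^T x = 11.0
  y^{k+1} = 0.55 + 0.05*11.0 = 1.1
Dual objective at y_2 = 1.1: reduced costs (6.5, 2.4), box minimizer x = (0.0, 0.0)
g(y_2) = b*y + (c1 - a1*y)*x1 + (c2 - a2*y)*x2 = 11*1.1 + 6.5*0.0 + 2.4*0.0 = 12.1 + 0.0 + 0.0 = 12.1


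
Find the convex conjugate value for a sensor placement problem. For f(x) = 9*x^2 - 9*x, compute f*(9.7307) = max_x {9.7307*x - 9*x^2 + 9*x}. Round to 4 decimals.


f*(y) = sup_x {y*x - a*x^2 - b*x} = sup_x {(y-b)*x - a*x^2}
FOC: (y - b) - 2a*x = 0 => x* = (y - b)/(2a)
x* = (9.7307 + 9)/(2*9) = 1.0406
f*(9.7307) = (y-b)^2/(4a) = (9.7307 + 9)^2/(4*9)
= 350.8391/36 = 9.7455


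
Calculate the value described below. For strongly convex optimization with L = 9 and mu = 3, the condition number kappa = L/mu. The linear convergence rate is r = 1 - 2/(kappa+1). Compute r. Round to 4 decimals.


Step 1: Compute the condition number.
kappa = L/mu = 9/3 = 3.0
Step 2: Compute the convergence rate.
r = 1 - 2/(kappa + 1) = 1 - 2*mu/(L + mu) = (L - mu)/(L + mu) = 6/12 = 0.5


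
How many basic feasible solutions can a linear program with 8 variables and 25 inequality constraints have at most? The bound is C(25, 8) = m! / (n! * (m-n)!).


Each vertex corresponds to some choice of n active constraints out of m, so the number of vertices is at most C(m, n) = m! / (n!(m-n)!).
m = 25, n = 8
Numerator: 25 * 24 * 23 * 22 * 21 * 20 * 19 * 18
Denominator: 8! = 40320
C(25, 8) = 1081575


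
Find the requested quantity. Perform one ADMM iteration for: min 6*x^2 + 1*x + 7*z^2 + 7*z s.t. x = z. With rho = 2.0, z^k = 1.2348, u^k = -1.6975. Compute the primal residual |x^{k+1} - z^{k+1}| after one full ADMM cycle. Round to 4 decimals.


ADMM iteration with rho = 2.0, z^k = 1.2348, u^k = -1.6975
Step 1: x-update.
Minimize 6*x^2 + 1*x + (2.0/2)*(x - 1.2348 - 1.6975)^2
FOC: (2*6 + 2.0)*x = -1 + 2.0*(1.2348 + 1.6975)
x^{k+1} = 0.3475
Step 2: z-update.
Minimize 7*z^2 + 7*z + (2.0/2)*(0.3475 - z - 1.6975)^2
FOC: (2*7 + 2.0)*z = -7 + 2.0*(0.3475 - 1.6975)
z^{k+1} = -0.6063
Step 3: u-update.
u^{k+1} = -1.6975 + 0.3475 + 0.6063 = -0.7438
Step 4: Primal residual = |0.3475 + 0.6063| = 0.9537


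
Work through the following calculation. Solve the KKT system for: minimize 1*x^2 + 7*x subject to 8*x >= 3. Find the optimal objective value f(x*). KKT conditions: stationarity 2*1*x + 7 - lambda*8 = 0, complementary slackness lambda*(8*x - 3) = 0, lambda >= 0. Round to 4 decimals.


Step 1: Try lambda = 0 (constraint inactive).
x_unc = -7/(2*1) = -3.5
Check: 8*-3.5 = -28.0 < 3 -- violated!
Step 2: Constraint must be active: 8*x = 3
x* = 3/8 = 0.375
lambda = (2*1*0.375 + 7)/8 = 0.9688
Step 3: Compute optimal value.
f(x*) = 1*0.375^2 + 7*0.375 = 2.7656


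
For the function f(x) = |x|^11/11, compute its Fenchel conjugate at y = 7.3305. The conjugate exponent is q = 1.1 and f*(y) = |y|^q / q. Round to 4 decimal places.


The conjugate exponent q satisfies 1/p + 1/q = 1.
p = 11, so q = 11/(11 - 1) = 1.1
|y|^q = 7.3305^1.1 = 8.9464
f*(7.3305) = 8.9464 / 1.1 = 8.1331


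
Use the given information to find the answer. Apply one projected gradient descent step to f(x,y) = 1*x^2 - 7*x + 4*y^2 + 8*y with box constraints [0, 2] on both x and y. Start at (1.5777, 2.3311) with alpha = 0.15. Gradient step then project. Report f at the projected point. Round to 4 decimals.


Step 1: Compute gradient at (1.5777, 2.3311).
grad_x = 2*1*1.5777 - 7 = -3.8446
grad_y = 2*4*2.3311 + 8 = 26.6488
Step 2: Gradient step.
x_raw = 1.5777 - 0.15*-3.8446 = 2.1544
y_raw = 2.3311 - 0.15*26.6488 = -1.6662
Step 3: Project onto [0, 2].
x_proj = clip(2.1544) = 2.0
y_proj = clip(-1.6662) = 0.0
Step 4: Evaluate f.
f(2.0, 0.0) = -10.0


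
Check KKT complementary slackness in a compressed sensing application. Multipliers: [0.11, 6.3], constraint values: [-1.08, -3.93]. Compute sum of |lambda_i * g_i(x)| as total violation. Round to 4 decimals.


KKT complementary slackness check:
lambda_1 * g_1 = 0.11 * -1.08 = -0.1188
lambda_2 * g_2 = 6.3 * -3.93 = -24.759
Total violation = 0.1188 + 24.759 = 24.8778


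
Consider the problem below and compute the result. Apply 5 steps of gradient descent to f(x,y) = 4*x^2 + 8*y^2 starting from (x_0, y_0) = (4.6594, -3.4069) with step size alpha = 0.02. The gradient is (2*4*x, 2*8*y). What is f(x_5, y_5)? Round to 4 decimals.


Gradient descent on f(x,y) = 4*x^2 + 8*y^2.
Starting point: (4.6594, -3.4069), alpha = 0.02
Step 1: grad_x = 2*4*4.6594 = 37.2752, grad_y = 2*8*-3.4069 = -54.5104
  x_1 = 4.6594 - 0.02*37.2752 = 3.9139
  y_1 = -3.4069 - 0.02*-54.5104 = -2.3167
Step 2: grad_x = 2*4*3.9139 = 31.3112, grad_y = 2*8*-2.3167 = -37.0671
  x_2 = 3.9139 - 0.02*31.3112 = 3.2877
  y_2 = -2.3167 - 0.02*-37.0671 = -1.5754
Step 3: grad_x = 2*4*3.2877 = 26.3014, grad_y = 2*8*-1.5754 = -25.2056
  x_3 = 3.2877 - 0.02*26.3014 = 2.7616
  y_3 = -1.5754 - 0.02*-25.2056 = -1.0712
Step 4: grad_x = 2*4*2.7616 = 22.0932, grad_y = 2*8*-1.0712 = -17.1398
  x_4 = 2.7616 - 0.02*22.0932 = 2.3198
  y_4 = -1.0712 - 0.02*-17.1398 = -0.7284
Step 5: grad_x = 2*4*2.3198 = 18.5583, grad_y = 2*8*-0.7284 = -11.6551
  x_5 = 2.3198 - 0.02*18.5583 = 1.9486
  y_5 = -0.7284 - 0.02*-11.6551 = -0.4953
f(1.9486, -0.4953) = 4*1.9486^2 + 8*(-0.4953)^2 = 17.1513


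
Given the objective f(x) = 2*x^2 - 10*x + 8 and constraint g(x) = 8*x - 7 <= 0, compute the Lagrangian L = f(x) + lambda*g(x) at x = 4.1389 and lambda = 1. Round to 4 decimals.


Step 1: Evaluate f(x).
f(4.1389) = 2*4.1389^2 - 10*4.1389 + 8 = 0.872
Step 2: Evaluate g(x).
g(4.1389) = 8*4.1389 - 7 = 26.1112
Step 3: Compute Lagrangian.
L = 0.872 + 1*26.1112 = 26.9832


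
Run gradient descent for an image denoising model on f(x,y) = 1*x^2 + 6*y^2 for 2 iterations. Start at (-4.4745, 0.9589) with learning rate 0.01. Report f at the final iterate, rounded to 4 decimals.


Gradient descent on f(x,y) = 1*x^2 + 6*y^2.
Starting point: (-4.4745, 0.9589), alpha = 0.01
Step 1: grad_x = 2*1*-4.4745 = -8.949, grad_y = 2*6*0.9589 = 11.5068
  x_1 = -4.4745 - 0.01*-8.949 = -4.385
  y_1 = 0.9589 - 0.01*11.5068 = 0.8438
Step 2: grad_x = 2*1*-4.385 = -8.77, grad_y = 2*6*0.8438 = 10.126
  x_2 = -4.385 - 0.01*-8.77 = -4.2973
  y_2 = 0.8438 - 0.01*10.126 = 0.7426
f(-4.2973, 0.7426) = 1*(-4.2973)^2 + 6*0.7426^2 = 21.7754


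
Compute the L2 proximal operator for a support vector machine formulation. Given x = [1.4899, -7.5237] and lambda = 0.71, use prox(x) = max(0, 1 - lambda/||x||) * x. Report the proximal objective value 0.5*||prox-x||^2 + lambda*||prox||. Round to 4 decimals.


Step 1: Compute ||x||.
||x|| = 7.6698
Step 2: Compute scaling factor.
scale = max(0, 1 - 0.71/7.6698) = 0.9074
Step 3: prox(x) = [1.352, -6.8272]
||prox(x)|| = 6.9598
Step 4: Proximal objective.
0.5*||prox-x||^2 = 0.2521
lambda*||prox|| = 4.9415
Total = 5.1935


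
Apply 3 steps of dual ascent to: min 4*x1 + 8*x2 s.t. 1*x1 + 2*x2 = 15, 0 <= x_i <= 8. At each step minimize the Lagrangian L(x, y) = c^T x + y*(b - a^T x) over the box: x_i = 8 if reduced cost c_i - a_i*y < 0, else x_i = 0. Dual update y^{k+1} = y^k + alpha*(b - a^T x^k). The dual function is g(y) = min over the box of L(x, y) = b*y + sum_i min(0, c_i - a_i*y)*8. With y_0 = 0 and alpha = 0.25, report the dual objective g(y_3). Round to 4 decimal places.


Dual ascent for LP: min 4*x1 + 8*x2, 1*x1 + 2*x2 = 15, 0 <= x_i <= 8
Step 1: y^k = 0.0, reduced costs: (4.0, 8.0)
  x^k = (0.0, 0.0), subgradient = b - a^T x = 15.0
  y^{k+1} = 0.0 + 0.25*15.0 = 3.75
Step 2: y^k = 3.75, reduced costs: (0.25, 0.5)
  x^k = (0.0, 0.0), subgradient = b - a^T x = 15.0
  y^{k+1} = 3.75 + 0.25*15.0 = 7.5
Step 3: y^k = 7.5, reduced costs: (-3.5, -7.0)
  x^k = (8.0, 8.0), subgradient = b - a^T x = -9.0
  y^{k+1} = 7.5 + 0.25*-9.0 = 5.25
Dual objective at y_3 = 5.25: reduced costs (-1.25, -2.5), box minimizer x = (8.0, 8.0)
g(y_3) = b*y + (c1 - a1*y)*x1 + (c2 - a2*y)*x2 = 15*5.25 + (-1.25)*8.0 + (-2.5)*8.0 = 78.75 - 10.0 - 20.0 = 48.75


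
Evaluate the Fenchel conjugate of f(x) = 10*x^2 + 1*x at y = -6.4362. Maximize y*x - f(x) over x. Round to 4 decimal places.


f*(y) = sup_x {y*x - a*x^2 - b*x} = sup_x {(y-b)*x - a*x^2}
FOC: (y - b) - 2a*x = 0 => x* = (y - b)/(2a)
x* = (-6.4362 - 1)/(2*10) = -0.3718
f*(-6.4362) = (y-b)^2/(4a) = (-6.4362 - 1)^2/(4*10)
= 55.2971/40 = 1.3824


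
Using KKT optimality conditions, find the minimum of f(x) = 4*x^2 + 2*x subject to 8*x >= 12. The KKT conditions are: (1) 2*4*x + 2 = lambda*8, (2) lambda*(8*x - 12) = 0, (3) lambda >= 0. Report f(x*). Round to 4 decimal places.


Step 1: Try lambda = 0 (constraint inactive).
x_unc = -2/(2*4) = -0.25
Check: 8*-0.25 = -2.0 < 12 -- violated!
Step 2: Constraint must be active: 8*x = 12
x* = 12/8 = 1.5
lambda = (2*4*1.5 + 2)/8 = 1.75
Step 3: Compute optimal value.
f(x*) = 4*1.5^2 + 2*1.5 = 12.0


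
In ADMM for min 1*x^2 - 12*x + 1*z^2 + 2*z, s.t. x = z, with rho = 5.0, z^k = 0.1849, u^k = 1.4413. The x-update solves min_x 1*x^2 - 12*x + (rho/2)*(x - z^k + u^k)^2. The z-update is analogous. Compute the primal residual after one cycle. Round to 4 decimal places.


ADMM iteration with rho = 5.0, z^k = 0.1849, u^k = 1.4413
Step 1: x-update.
Minimize 1*x^2 - 12*x + (5.0/2)*(x - 0.1849 + 1.4413)^2
FOC: (2*1 + 5.0)*x = 12 + 5.0*(0.1849 - 1.4413)
x^{k+1} = 0.8169
Step 2: z-update.
Minimize 1*z^2 + 2*z + (5.0/2)*(0.8169 - z + 1.4413)^2
FOC: (2*1 + 5.0)*z = -2 + 5.0*(0.8169 + 1.4413)
z^{k+1} = 1.3273
Step 3: u-update.
u^{k+1} = 1.4413 + 0.8169 - 1.3273 = 0.9309
Step 4: Primal residual = |0.8169 - 1.3273| = 0.5104


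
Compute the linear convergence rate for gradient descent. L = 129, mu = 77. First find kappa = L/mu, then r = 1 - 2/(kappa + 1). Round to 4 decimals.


Step 1: Compute the condition number.
kappa = L/mu = 129/77 = 1.6753
Step 2: Compute the convergence rate.
r = 1 - 2/(kappa + 1) = 1 - 2*mu/(L + mu) = (L - mu)/(L + mu) = 52/206 = 0.2524


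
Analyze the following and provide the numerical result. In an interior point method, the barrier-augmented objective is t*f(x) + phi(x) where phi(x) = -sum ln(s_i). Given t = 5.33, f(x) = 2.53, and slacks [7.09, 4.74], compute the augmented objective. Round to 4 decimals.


Step 1: Compute log-barrier.
ln values: [1.9587, 1.556]
phi = -(1.9587 + 1.556) = -3.5147
Step 2: Compute augmented objective.
t*f(x) = 5.33*2.53 = 13.4849
Total = 13.4849 - 3.5147 = 9.9702


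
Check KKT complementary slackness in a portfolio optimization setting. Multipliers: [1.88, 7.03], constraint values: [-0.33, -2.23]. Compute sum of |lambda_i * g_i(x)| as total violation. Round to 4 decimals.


KKT complementary slackness check:
lambda_1 * g_1 = 1.88 * -0.33 = -0.6204
lambda_2 * g_2 = 7.03 * -2.23 = -15.6769
Total violation = 0.6204 + 15.6769 = 16.2973


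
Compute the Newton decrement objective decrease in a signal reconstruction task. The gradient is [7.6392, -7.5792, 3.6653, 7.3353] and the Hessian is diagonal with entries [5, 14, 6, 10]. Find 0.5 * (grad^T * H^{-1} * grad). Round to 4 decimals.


Step 1: H is diagonal, so H^(-1) * g = [1.5278, -0.5414, 0.6109, 0.7335].
Step 2: g^T H^(-1) g = sum_i g_i^2 / H_ii
  = (7.6392)^2/5 + (-7.5792)^2/14 + (3.6653)^2/6 + (7.3353)^2/10
  = 11.6715 + 4.1032 + 2.2391 + 5.3807 = 23.3944
Step 3: Objective decrease = 0.5 * g^T H^(-1) g = 11.6972


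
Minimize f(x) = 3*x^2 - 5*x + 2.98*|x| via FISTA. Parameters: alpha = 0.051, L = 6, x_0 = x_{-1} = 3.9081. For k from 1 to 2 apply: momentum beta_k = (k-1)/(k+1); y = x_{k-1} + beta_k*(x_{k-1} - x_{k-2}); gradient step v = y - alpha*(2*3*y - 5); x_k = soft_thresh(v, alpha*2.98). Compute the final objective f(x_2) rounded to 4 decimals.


FISTA on f(x) = 3*x^2 - 5*x + 2.98*|x|
L = 6, alpha = 0.051
Iteration 1: beta = 0.0, y = 3.9081 + 0.0*(3.9081 - 3.9081) = 3.9081
  grad(y) = 18.4486, v = y - alpha*grad = 2.9672
  prox(v) = soft_thresh(2.9672, 0.152) = 2.8152
Iteration 2: beta = 0.3333, y = 2.8152 + 0.3333*(2.8152 - 3.9081) = 2.451
  grad(y) = 9.7057, v = y - alpha*grad = 1.956
  prox(v) = soft_thresh(1.956, 0.152) = 1.804
f(x_2) = 3*1.804^2 - 5*1.804 + 2.98*|1.804| = 6.119


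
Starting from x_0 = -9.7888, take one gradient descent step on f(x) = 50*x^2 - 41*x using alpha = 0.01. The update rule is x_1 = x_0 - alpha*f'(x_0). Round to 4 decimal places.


We compute the gradient at x_0 and apply the update.
f'(x) = 100*x - 41
f'(-9.7888) = 100*-9.7888 - 41 = -1019.88
x_1 = -9.7888 - 0.01*-1019.88 = 0.41


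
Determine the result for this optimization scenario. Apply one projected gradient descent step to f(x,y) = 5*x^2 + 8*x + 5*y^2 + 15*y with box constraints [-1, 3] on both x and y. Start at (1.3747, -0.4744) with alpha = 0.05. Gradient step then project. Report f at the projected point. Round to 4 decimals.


Step 1: Compute gradient at (1.3747, -0.4744).
grad_x = 2*5*1.3747 + 8 = 21.747
grad_y = 2*5*-0.4744 + 15 = 10.256
Step 2: Gradient step.
x_raw = 1.3747 - 0.05*21.747 = 0.2874
y_raw = -0.4744 - 0.05*10.256 = -0.9872
Step 3: Project onto [-1, 3].
x_proj = clip(0.2874) = 0.2874
y_proj = clip(-0.9872) = -0.9872
Step 4: Evaluate f.
f(0.2874, -0.9872) = -7.2235


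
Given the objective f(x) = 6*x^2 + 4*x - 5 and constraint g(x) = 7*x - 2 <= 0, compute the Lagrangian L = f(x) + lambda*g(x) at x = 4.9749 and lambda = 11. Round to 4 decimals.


Step 1: Evaluate f(x).
f(4.9749) = 6*4.9749^2 + 4*4.9749 - 5 = 163.3974
Step 2: Evaluate g(x).
g(4.9749) = 7*4.9749 - 2 = 32.8243
Step 3: Compute Lagrangian.
L = 163.3974 + 11*32.8243 = 524.4647


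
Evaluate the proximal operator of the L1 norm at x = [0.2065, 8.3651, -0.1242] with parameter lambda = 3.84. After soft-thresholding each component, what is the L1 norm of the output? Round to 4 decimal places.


Soft-thresholding with lambda = 3.84:
prox(0.2065) = sign(0.2065)*max(|0.2065| - 3.84, 0) = 0.0
prox(8.3651) = sign(8.3651)*max(|8.3651| - 3.84, 0) = 4.5251
prox(-0.1242) = sign(-0.1242)*max(|-0.1242| - 3.84, 0) = 0.0
prox(x) = [0.0, 4.5251, 0.0]
||prox(x)||_1 = 0.0 + 4.5251 + 0.0 = 4.5251


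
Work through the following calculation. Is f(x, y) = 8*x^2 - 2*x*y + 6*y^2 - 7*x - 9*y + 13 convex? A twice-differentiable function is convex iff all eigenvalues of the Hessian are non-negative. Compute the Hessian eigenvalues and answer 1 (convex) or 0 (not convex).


The Hessian of f(x,y) = 8*x^2 - 2*x*y + 6*y^2 - 7*x - 9*y + 13 is:
H = [[16, -2], [-2, 12]]
Trace = 16 + 12 = 28
Determinant = 16*12 - (-2)^2 = 188
Discriminant = (28)^2 - 4*188 = 32.0
Eigenvalues: lambda_1 = 11.1716, lambda_2 = 16.8284
The function is convex.

1


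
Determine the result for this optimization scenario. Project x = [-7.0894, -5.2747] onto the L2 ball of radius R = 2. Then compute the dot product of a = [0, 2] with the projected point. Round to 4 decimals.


Step 1: Compute ||x|| (intermediates to 6 decimals).
||x|| = sqrt((-7.0894)^2 + (-5.2747)^2) = 8.836405
Step 2: Project.
Since ||x|| > R, scale = R/||x|| = 2/8.836405 = 0.226336, proj(x) = scale * x
proj(x) = [-1.604586, -1.193854]
Step 3: Dot product.
a^T * proj(x) = 0*(-1.604586) + 2*(-1.193854) = -2.3877


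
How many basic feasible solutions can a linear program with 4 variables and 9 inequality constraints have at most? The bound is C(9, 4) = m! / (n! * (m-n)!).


Each vertex corresponds to some choice of n active constraints out of m, so the number of vertices is at most C(m, n) = m! / (n!(m-n)!).
m = 9, n = 4
Numerator: 9 * 8 * 7 * 6
Denominator: 4! = 24
C(9, 4) = 126


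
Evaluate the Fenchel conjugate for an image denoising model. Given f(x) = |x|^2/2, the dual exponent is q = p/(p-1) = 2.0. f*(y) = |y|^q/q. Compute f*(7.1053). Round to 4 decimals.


The conjugate exponent q satisfies 1/p + 1/q = 1.
p = 2, so q = 2/(2 - 1) = 2.0
|y|^q = 7.1053^2.0 = 50.4853
f*(7.1053) = 50.4853 / 2.0 = 25.2426


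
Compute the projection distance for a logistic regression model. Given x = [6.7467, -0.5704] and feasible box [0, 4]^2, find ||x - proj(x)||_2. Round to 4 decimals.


Project each component onto [0, 4].
clip(6.7467) = 4.0, clip(-0.5704) = 0.0
Projection = [4.0, 0.0]
Squared diffs: [7.5444, 0.3254]
Distance = sqrt(7.8698) = 2.8053


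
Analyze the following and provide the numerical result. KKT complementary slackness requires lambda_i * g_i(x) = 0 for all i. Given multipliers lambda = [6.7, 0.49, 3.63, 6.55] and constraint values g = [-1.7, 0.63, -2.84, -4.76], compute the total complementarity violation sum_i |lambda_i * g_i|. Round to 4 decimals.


KKT complementary slackness check:
lambda_1 * g_1 = 6.7 * -1.7 = -11.39
lambda_2 * g_2 = 0.49 * 0.63 = 0.3087
lambda_3 * g_3 = 3.63 * -2.84 = -10.3092
lambda_4 * g_4 = 6.55 * -4.76 = -31.178
Total violation = 11.39 + 0.3087 + 10.3092 + 31.178 = 53.1859


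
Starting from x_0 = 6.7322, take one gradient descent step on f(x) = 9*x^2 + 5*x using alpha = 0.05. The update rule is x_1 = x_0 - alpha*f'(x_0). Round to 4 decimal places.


We compute the gradient at x_0 and apply the update.
f'(x) = 18*x + 5
f'(6.7322) = 18*6.7322 + 5 = 126.1796
x_1 = 6.7322 - 0.05*126.1796 = 0.4232


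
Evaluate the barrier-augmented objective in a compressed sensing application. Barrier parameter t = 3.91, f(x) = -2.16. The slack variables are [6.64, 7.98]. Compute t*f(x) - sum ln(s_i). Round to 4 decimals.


Step 1: Compute log-barrier.
ln values: [1.8931, 2.0769]
phi = -(1.8931 + 2.0769) = -3.9701
Step 2: Compute augmented objective.
t*f(x) = 3.91*-2.16 = -8.4456
Total = -8.4456 - 3.9701 = -12.4157


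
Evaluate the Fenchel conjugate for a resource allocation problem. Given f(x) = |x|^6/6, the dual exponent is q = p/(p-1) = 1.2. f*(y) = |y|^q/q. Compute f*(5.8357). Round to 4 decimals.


The conjugate exponent q satisfies 1/p + 1/q = 1.
p = 6, so q = 6/(6 - 1) = 1.2
|y|^q = 5.8357^1.2 = 8.3045
f*(5.8357) = 8.3045 / 1.2 = 6.9204


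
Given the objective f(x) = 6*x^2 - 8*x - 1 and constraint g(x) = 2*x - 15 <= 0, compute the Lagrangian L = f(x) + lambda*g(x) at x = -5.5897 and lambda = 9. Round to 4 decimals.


Step 1: Evaluate f(x).
f(-5.5897) = 6*(-5.5897)^2 - 8*(-5.5897) - 1 = 231.1861
Step 2: Evaluate g(x).
g(-5.5897) = 2*-5.5897 - 15 = -26.1794
Step 3: Compute Lagrangian.
L = 231.1861 + 9*-26.1794 = -4.4285


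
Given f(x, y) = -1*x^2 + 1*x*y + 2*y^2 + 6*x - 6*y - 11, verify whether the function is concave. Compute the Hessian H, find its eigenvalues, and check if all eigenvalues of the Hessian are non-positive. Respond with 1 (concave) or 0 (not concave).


The Hessian of f(x,y) = -1*x^2 + 1*x*y + 2*y^2 + 6*x - 6*y - 11 is:
H = [[-2, 1], [1, 4]]
Trace = -2 + 4 = 2
Determinant = -2*4 - (1)^2 = -9
Discriminant = (2)^2 - 4*-9 = 40.0
Eigenvalues: lambda_1 = -2.1623, lambda_2 = 4.1623
The function is not concave.

0


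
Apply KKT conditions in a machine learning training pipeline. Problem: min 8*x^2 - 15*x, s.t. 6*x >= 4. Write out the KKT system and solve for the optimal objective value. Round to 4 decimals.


Step 1: Try lambda = 0 (constraint inactive).
Stationarity: 2*8*x - 15 = 0
x* = 15/(2*8) = 0.9375
Check constraint: 6*0.9375 = 5.625 >= 4 -- satisfied.
Step 2: Compute optimal value.
f(x*) = 8*0.9375^2 - 15*0.9375 = -7.0313


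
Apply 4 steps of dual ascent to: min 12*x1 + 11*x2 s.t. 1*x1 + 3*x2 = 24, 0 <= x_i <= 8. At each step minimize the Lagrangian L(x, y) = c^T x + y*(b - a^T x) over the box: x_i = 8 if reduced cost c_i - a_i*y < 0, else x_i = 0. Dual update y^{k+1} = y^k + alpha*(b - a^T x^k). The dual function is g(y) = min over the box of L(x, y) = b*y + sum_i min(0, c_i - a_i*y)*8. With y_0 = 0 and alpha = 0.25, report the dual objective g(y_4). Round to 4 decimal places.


Dual ascent for LP: min 12*x1 + 11*x2, 1*x1 + 3*x2 = 24, 0 <= x_i <= 8
Step 1: y^k = 0.0, reduced costs: (12.0, 11.0)
  x^k = (0.0, 0.0), subgradient = b - a^T x = 24.0
  y^{k+1} = 0.0 + 0.25*24.0 = 6.0
Step 2: y^k = 6.0, reduced costs: (6.0, -7.0)
  x^k = (0.0, 8.0), subgradient = b - a^T x = 0.0
  y^{k+1} = 6.0 + 0.25*0.0 = 6.0
Step 3: y^k = 6.0, reduced costs: (6.0, -7.0)
  x^k = (0.0, 8.0), subgradient = b - a^T x = 0.0
  y^{k+1} = 6.0 + 0.25*0.0 = 6.0
Step 4: y^k = 6.0, reduced costs: (6.0, -7.0)
  x^k = (0.0, 8.0), subgradient = b - a^T x = 0.0
  y^{k+1} = 6.0 + 0.25*0.0 = 6.0
Dual objective at y_4 = 6.0: reduced costs (6.0, -7.0), box minimizer x = (0.0, 8.0)
g(y_4) = b*y + (c1 - a1*y)*x1 + (c2 - a2*y)*x2 = 24*6.0 + 6.0*0.0 + (-7.0)*8.0 = 144.0 + 0.0 - 56.0 = 88.0


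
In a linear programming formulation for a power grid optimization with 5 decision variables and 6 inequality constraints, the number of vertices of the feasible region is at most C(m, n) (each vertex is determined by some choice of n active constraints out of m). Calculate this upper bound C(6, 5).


Each vertex corresponds to some choice of n active constraints out of m, so the number of vertices is at most C(m, n) = m! / (n!(m-n)!).
m = 6, n = 5
Numerator: 6 * 5 * 4 * 3 * 2
Denominator: 5! = 120
C(6, 5) = 6


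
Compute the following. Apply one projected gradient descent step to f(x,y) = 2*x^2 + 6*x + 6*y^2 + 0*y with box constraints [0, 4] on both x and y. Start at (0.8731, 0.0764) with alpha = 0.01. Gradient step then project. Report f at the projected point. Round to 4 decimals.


Step 1: Compute gradient at (0.8731, 0.0764).
grad_x = 2*2*0.8731 + 6 = 9.4924
grad_y = 2*6*0.0764 + 0 = 0.9168
Step 2: Gradient step.
x_raw = 0.8731 - 0.01*9.4924 = 0.7782
y_raw = 0.0764 - 0.01*0.9168 = 0.0672
Step 3: Project onto [0, 4].
x_proj = clip(0.7782) = 0.7782
y_proj = clip(0.0672) = 0.0672
Step 4: Evaluate f.
f(0.7782, 0.0672) = 5.9073


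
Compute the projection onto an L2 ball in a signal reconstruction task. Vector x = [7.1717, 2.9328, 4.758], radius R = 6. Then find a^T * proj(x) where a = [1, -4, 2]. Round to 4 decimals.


Step 1: Compute ||x|| (intermediates to 6 decimals).
||x|| = sqrt(7.1717^2 + 2.9328^2 + 4.758^2) = 9.092478
Step 2: Project.
Since ||x|| > R, scale = R/||x|| = 6/9.092478 = 0.659886, proj(x) = scale * x
proj(x) = [4.732504, 1.935314, 3.139738]
Step 3: Dot product.
a^T * proj(x) = 1*4.732504 - 4*1.935314 + 2*3.139738 = 3.2707


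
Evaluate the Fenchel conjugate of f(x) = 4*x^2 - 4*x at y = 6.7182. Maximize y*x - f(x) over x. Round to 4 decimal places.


f*(y) = sup_x {y*x - a*x^2 - b*x} = sup_x {(y-b)*x - a*x^2}
FOC: (y - b) - 2a*x = 0 => x* = (y - b)/(2a)
x* = (6.7182 + 4)/(2*4) = 1.3398
f*(6.7182) = (y-b)^2/(4a) = (6.7182 + 4)^2/(4*4)
= 114.8798/16 = 7.18


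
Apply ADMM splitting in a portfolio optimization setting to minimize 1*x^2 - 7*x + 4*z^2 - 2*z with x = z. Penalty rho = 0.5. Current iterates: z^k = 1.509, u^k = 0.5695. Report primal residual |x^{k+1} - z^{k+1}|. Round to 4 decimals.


ADMM iteration with rho = 0.5, z^k = 1.509, u^k = 0.5695
Step 1: x-update.
Minimize 1*x^2 - 7*x + (0.5/2)*(x - 1.509 + 0.5695)^2
FOC: (2*1 + 0.5)*x = 7 + 0.5*(1.509 - 0.5695)
x^{k+1} = 2.9879
Step 2: z-update.
Minimize 4*z^2 - 2*z + (0.5/2)*(2.9879 - z + 0.5695)^2
FOC: (2*4 + 0.5)*z = 2 + 0.5*(2.9879 + 0.5695)
z^{k+1} = 0.4446
Step 3: u-update.
u^{k+1} = 0.5695 + 2.9879 - 0.4446 = 3.1128
Step 4: Primal residual = |2.9879 - 0.4446| = 2.5433


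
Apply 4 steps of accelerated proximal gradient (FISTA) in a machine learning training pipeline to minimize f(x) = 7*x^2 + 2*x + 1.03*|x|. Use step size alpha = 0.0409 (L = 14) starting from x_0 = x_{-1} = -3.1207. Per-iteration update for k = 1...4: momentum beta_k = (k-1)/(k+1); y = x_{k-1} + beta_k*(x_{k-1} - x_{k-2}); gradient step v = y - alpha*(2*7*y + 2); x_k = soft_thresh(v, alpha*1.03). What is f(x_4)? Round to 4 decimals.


FISTA on f(x) = 7*x^2 + 2*x + 1.03*|x|
L = 14, alpha = 0.0409
Iteration 1: beta = 0.0, y = -3.1207 + 0.0*(-3.1207 + 3.1207) = -3.1207
  grad(y) = -41.6898, v = y - alpha*grad = -1.4156
  prox(v) = soft_thresh(-1.4156, 0.0421) = -1.3735
Iteration 2: beta = 0.3333, y = -1.3735 + 0.3333*(-1.3735 + 3.1207) = -0.791
  grad(y) = -9.0747, v = y - alpha*grad = -0.4199
  prox(v) = soft_thresh(-0.4199, 0.0421) = -0.3778
Iteration 3: beta = 0.5, y = -0.3778 + 0.5*(-0.3778 + 1.3735) = 0.1201
  grad(y) = 3.6811, v = y - alpha*grad = -0.0305
  prox(v) = soft_thresh(-0.0305, 0.0421) = 0.0
Iteration 4: beta = 0.6, y = 0.0 + 0.6*(0.0 + 0.3778) = 0.2267
  grad(y) = 5.1732, v = y - alpha*grad = 0.0151
  prox(v) = soft_thresh(0.0151, 0.0421) = 0.0
f(x_4) = 7*0.0^2 + 2*0.0 + 1.03*|0.0| = 0.0


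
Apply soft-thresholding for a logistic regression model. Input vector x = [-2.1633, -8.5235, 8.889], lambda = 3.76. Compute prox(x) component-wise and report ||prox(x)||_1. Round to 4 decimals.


Soft-thresholding with lambda = 3.76:
prox(-2.1633) = sign(-2.1633)*max(|-2.1633| - 3.76, 0) = 0.0
prox(-8.5235) = sign(-8.5235)*max(|-8.5235| - 3.76, 0) = -4.7635
prox(8.889) = sign(8.889)*max(|8.889| - 3.76, 0) = 5.129
prox(x) = [0.0, -4.7635, 5.129]
||prox(x)||_1 = 0.0 + 4.7635 + 5.129 = 9.8925


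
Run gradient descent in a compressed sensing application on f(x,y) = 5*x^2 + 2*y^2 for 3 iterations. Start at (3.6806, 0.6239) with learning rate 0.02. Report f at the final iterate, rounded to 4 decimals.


Gradient descent on f(x,y) = 5*x^2 + 2*y^2.
Starting point: (3.6806, 0.6239), alpha = 0.02
Step 1: grad_x = 2*5*3.6806 = 36.806, grad_y = 2*2*0.6239 = 2.4956
  x_1 = 3.6806 - 0.02*36.806 = 2.9445
  y_1 = 0.6239 - 0.02*2.4956 = 0.574
Step 2: grad_x = 2*5*2.9445 = 29.4448, grad_y = 2*2*0.574 = 2.296
  x_2 = 2.9445 - 0.02*29.4448 = 2.3556
  y_2 = 0.574 - 0.02*2.296 = 0.5281
Step 3: grad_x = 2*5*2.3556 = 23.5558, grad_y = 2*2*0.5281 = 2.1123
  x_3 = 2.3556 - 0.02*23.5558 = 1.8845
  y_3 = 0.5281 - 0.02*2.1123 = 0.4858
f(1.8845, 0.4858) = 5*1.8845^2 + 2*0.4858^2 = 18.2281


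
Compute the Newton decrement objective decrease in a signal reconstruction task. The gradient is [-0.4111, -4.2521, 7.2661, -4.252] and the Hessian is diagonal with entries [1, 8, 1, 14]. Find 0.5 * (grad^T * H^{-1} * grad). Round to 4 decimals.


Step 1: H is diagonal, so H^(-1) * g = [-0.4111, -0.5315, 7.2661, -0.3037].
Step 2: g^T H^(-1) g = sum_i g_i^2 / H_ii
  = (-0.4111)^2/1 + (-4.2521)^2/8 + (7.2661)^2/1 + (-4.252)^2/14
  = 0.169 + 2.26 + 52.7962 + 1.2914 = 56.5166
Step 3: Objective decrease = 0.5 * g^T H^(-1) g = 28.2583


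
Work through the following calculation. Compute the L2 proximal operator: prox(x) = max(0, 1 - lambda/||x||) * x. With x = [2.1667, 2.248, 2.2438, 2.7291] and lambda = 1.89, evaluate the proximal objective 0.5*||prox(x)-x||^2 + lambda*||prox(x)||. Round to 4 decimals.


Step 1: Compute ||x||.
||x|| = 4.7149
Step 2: Compute scaling factor.
scale = max(0, 1 - 1.89/4.7149) = 0.5991
Step 3: prox(x) = [1.2982, 1.3469, 1.3444, 1.6351]
||prox(x)|| = 2.8249
Step 4: Proximal objective.
0.5*||prox-x||^2 = 1.7861
lambda*||prox|| = 5.3391
Total = 7.1252


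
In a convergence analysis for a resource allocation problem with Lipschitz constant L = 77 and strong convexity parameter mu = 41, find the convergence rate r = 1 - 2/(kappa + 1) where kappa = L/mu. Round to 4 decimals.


Step 1: Compute the condition number.
kappa = L/mu = 77/41 = 1.878
Step 2: Compute the convergence rate.
r = 1 - 2/(kappa + 1) = 1 - 2*mu/(L + mu) = (L - mu)/(L + mu) = 36/118 = 0.3051


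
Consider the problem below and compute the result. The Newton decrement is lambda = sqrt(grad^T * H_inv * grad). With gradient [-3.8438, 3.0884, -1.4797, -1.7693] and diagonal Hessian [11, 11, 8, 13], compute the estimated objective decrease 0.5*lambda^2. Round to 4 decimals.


Step 1: H is diagonal, so H^(-1) * g = [-0.3494, 0.2808, -0.185, -0.1361].
Step 2: g^T H^(-1) g = sum_i g_i^2 / H_ii
  = (-3.8438)^2/11 + (3.0884)^2/11 + (-1.4797)^2/8 + (-1.7693)^2/13
  = 1.3432 + 0.8671 + 0.2737 + 0.2408 = 2.7248
Step 3: Objective decrease = 0.5 * g^T H^(-1) g = 1.3624


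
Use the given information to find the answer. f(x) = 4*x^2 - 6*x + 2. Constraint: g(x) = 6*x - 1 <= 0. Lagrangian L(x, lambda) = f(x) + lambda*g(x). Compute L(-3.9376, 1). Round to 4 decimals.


Step 1: Evaluate f(x).
f(-3.9376) = 4*(-3.9376)^2 - 6*(-3.9376) + 2 = 87.6444
Step 2: Evaluate g(x).
g(-3.9376) = 6*-3.9376 - 1 = -24.6256
Step 3: Compute Lagrangian.
L = 87.6444 + 1*-24.6256 = 63.0188


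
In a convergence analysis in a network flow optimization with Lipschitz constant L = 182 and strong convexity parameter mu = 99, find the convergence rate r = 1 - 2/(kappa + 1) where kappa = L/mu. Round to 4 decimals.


Step 1: Compute the condition number.
kappa = L/mu = 182/99 = 1.8384
Step 2: Compute the convergence rate.
r = 1 - 2/(kappa + 1) = 1 - 2*mu/(L + mu) = (L - mu)/(L + mu) = 83/281 = 0.2954


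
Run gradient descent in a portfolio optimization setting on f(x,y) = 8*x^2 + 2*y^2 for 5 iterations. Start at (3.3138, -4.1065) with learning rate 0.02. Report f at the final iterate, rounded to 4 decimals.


Gradient descent on f(x,y) = 8*x^2 + 2*y^2.
Starting point: (3.3138, -4.1065), alpha = 0.02
Step 1: grad_x = 2*8*3.3138 = 53.0208, grad_y = 2*2*-4.1065 = -16.426
  x_1 = 3.3138 - 0.02*53.0208 = 2.2534
  y_1 = -4.1065 - 0.02*-16.426 = -3.778
Step 2: grad_x = 2*8*2.2534 = 36.0541, grad_y = 2*2*-3.778 = -15.1119
  x_2 = 2.2534 - 0.02*36.0541 = 1.5323
  y_2 = -3.778 - 0.02*-15.1119 = -3.4757
Step 3: grad_x = 2*8*1.5323 = 24.5168, grad_y = 2*2*-3.4757 = -13.903
  x_3 = 1.5323 - 0.02*24.5168 = 1.042
  y_3 = -3.4757 - 0.02*-13.903 = -3.1977
Step 4: grad_x = 2*8*1.042 = 16.6714, grad_y = 2*2*-3.1977 = -12.7907
  x_4 = 1.042 - 0.02*16.6714 = 0.7085
  y_4 = -3.1977 - 0.02*-12.7907 = -2.9419
Step 5: grad_x = 2*8*0.7085 = 11.3366, grad_y = 2*2*-2.9419 = -11.7675
  x_5 = 0.7085 - 0.02*11.3366 = 0.4818
  y_5 = -2.9419 - 0.02*-11.7675 = -2.7065
f(0.4818, -2.7065) = 8*0.4818^2 + 2*(-2.7065)^2 = 16.5076


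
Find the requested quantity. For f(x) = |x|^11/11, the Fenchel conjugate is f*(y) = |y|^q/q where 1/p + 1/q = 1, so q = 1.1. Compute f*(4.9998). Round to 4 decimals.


The conjugate exponent q satisfies 1/p + 1/q = 1.
p = 11, so q = 11/(11 - 1) = 1.1
|y|^q = 4.9998^1.1 = 5.8728
f*(4.9998) = 5.8728 / 1.1 = 5.3389


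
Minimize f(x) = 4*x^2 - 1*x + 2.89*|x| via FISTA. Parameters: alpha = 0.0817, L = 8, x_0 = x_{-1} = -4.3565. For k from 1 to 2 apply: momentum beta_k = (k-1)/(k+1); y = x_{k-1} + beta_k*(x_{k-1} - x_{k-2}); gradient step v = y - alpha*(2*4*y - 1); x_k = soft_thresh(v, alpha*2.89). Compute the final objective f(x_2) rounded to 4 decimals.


FISTA on f(x) = 4*x^2 - 1*x + 2.89*|x|
L = 8, alpha = 0.0817
Iteration 1: beta = 0.0, y = -4.3565 + 0.0*(-4.3565 + 4.3565) = -4.3565
  grad(y) = -35.852, v = y - alpha*grad = -1.4274
  prox(v) = soft_thresh(-1.4274, 0.2361) = -1.1913
Iteration 2: beta = 0.3333, y = -1.1913 + 0.3333*(-1.1913 + 4.3565) = -0.1362
  grad(y) = -2.0896, v = y - alpha*grad = 0.0345
  prox(v) = soft_thresh(0.0345, 0.2361) = 0.0
f(x_2) = 4*0.0^2 - 1*0.0 + 2.89*|0.0| = 0.0


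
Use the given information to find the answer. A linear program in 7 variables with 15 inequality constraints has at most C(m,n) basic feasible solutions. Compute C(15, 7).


Each vertex corresponds to some choice of n active constraints out of m, so the number of vertices is at most C(m, n) = m! / (n!(m-n)!).
m = 15, n = 7
Numerator: 15 * 14 * 13 * 12 * 11 * 10 * 9
Denominator: 7! = 5040
C(15, 7) = 6435


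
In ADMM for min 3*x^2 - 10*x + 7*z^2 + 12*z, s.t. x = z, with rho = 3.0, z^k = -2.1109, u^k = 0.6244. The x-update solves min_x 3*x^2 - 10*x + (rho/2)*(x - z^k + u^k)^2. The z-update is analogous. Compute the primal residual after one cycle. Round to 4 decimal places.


ADMM iteration with rho = 3.0, z^k = -2.1109, u^k = 0.6244
Step 1: x-update.
Minimize 3*x^2 - 10*x + (3.0/2)*(x + 2.1109 + 0.6244)^2
FOC: (2*3 + 3.0)*x = 10 + 3.0*(-2.1109 - 0.6244)
x^{k+1} = 0.1993
Step 2: z-update.
Minimize 7*z^2 + 12*z + (3.0/2)*(0.1993 - z + 0.6244)^2
FOC: (2*7 + 3.0)*z = -12 + 3.0*(0.1993 + 0.6244)
z^{k+1} = -0.5605
Step 3: u-update.
u^{k+1} = 0.6244 + 0.1993 + 0.5605 = 1.3843
Step 4: Primal residual = |0.1993 + 0.5605| = 0.7599


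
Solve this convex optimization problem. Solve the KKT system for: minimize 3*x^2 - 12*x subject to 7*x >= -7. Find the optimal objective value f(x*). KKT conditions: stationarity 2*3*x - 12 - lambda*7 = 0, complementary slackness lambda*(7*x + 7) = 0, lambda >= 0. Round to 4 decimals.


Step 1: Try lambda = 0 (constraint inactive).
Stationarity: 2*3*x - 12 = 0
x* = 12/(2*3) = 2.0
Check constraint: 7*2.0 = 14.0 >= -7 -- satisfied.
Step 2: Compute optimal value.
f(x*) = 3*2.0^2 - 12*2.0 = -12.0


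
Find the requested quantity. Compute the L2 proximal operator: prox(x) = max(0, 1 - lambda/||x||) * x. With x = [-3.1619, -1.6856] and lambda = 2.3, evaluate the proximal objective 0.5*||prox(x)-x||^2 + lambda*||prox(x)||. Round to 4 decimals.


Step 1: Compute ||x||.
||x|| = 3.5831
Step 2: Compute scaling factor.
scale = max(0, 1 - 2.3/3.5831) = 0.3581
Step 3: prox(x) = [-1.1323, -0.6036]
||prox(x)|| = 1.2831
Step 4: Proximal objective.
0.5*||prox-x||^2 = 2.645
lambda*||prox|| = 2.9511
Total = 5.5962


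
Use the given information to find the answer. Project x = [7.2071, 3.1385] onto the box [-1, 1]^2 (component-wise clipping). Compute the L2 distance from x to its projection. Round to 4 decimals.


Project each component onto [-1, 1].
clip(7.2071) = 1.0, clip(3.1385) = 1.0
Projection = [1.0, 1.0]
Squared diffs: [38.5281, 4.5732]
Distance = sqrt(43.1013) = 6.5652


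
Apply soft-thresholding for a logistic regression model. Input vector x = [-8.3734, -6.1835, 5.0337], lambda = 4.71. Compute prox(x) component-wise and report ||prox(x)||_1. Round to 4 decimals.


Soft-thresholding with lambda = 4.71:
prox(-8.3734) = sign(-8.3734)*max(|-8.3734| - 4.71, 0) = -3.6634
prox(-6.1835) = sign(-6.1835)*max(|-6.1835| - 4.71, 0) = -1.4735
prox(5.0337) = sign(5.0337)*max(|5.0337| - 4.71, 0) = 0.3237
prox(x) = [-3.6634, -1.4735, 0.3237]
||prox(x)||_1 = 3.6634 + 1.4735 + 0.3237 = 5.4606


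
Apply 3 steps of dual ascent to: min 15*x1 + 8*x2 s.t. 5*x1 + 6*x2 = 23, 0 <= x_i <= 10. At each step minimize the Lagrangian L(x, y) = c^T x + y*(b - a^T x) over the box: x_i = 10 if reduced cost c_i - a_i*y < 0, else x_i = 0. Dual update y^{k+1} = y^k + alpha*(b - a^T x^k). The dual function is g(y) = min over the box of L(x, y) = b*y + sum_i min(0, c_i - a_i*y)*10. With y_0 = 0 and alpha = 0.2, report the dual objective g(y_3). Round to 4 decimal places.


Dual ascent for LP: min 15*x1 + 8*x2, 5*x1 + 6*x2 = 23, 0 <= x_i <= 10
Step 1: y^k = 0.0, reduced costs: (15.0, 8.0)
  x^k = (0.0, 0.0), subgradient = b - a^T x = 23.0
  y^{k+1} = 0.0 + 0.2*23.0 = 4.6
Step 2: y^k = 4.6, reduced costs: (-8.0, -19.6)
  x^k = (10.0, 10.0), subgradient = b - a^T x = -87.0
  y^{k+1} = 4.6 + 0.2*-87.0 = -12.8
Step 3: y^k = -12.8, reduced costs: (79.0, 84.8)
  x^k = (0.0, 0.0), subgradient = b - a^T x = 23.0
  y^{k+1} = -12.8 + 0.2*23.0 = -8.2
Dual objective at y_3 = -8.2: reduced costs (56.0, 57.2), box minimizer x = (0.0, 0.0)
g(y_3) = b*y + (c1 - a1*y)*x1 + (c2 - a2*y)*x2 = 23*(-8.2) + 56.0*0.0 + 57.2*0.0 = -188.6 + 0.0 + 0.0 = -188.6
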